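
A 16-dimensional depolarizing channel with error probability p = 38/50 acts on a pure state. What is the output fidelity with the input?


F = (1-p) + p/d
= (1 - 0.7600) + 0.7600/16
= 0.2400 + 0.0475
= 0.2875

0.2875


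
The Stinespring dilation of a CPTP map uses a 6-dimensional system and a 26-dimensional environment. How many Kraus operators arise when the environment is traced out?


Tracing out the environment in an orthonormal basis {|i>_E} gives Kraus operators K_i = <i|_E U |0>_E.
Number of Kraus operators = dim(H_env) = d_env
= 26

26


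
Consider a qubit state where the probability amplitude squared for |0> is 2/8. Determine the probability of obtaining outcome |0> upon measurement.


|alpha|^2 = 2/8 = 0.2500
|beta|^2 = 1 - 2/8 = 6/8 = 0.7500
P(|0>) = |alpha|^2 = 0.2500

0.2500


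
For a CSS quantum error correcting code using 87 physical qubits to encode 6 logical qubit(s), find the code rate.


Code rate R = k/n
= 6/87
= 0.0690

0.0690


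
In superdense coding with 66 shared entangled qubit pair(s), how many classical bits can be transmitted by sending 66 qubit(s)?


Superdense coding allows 2 classical bits per shared entangled pair.
66 pair(s) -> 2 * 66 = 132 classical bits

132


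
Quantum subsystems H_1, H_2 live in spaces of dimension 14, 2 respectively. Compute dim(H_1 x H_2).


dim(H_1 x H_2) = 14 * 2
= 28

28


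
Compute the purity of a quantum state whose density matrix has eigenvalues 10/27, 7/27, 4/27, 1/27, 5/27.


tr(rho^2) = sum of eigenvalues squared
= (10/27)^2 + (7/27)^2 + (4/27)^2 + (1/27)^2 + (5/27)^2
= (100 + 49 + 16 + 1 + 25) / 729
= 191/729
= 0.2620

0.2620


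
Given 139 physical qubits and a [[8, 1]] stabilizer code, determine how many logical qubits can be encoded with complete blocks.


Each code block uses 8 physical qubits for 1 logical qubit(s).
Number of complete blocks = floor(139 / 8) = 17
Logical qubits = 17 * 1
= 17

17


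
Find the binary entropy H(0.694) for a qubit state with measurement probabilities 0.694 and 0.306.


S = -p*log2(p) - (1-p)*log2(1-p)
p = 0.6940, 1-p = 0.3060
= -0.6940 * log2(0.6940) - 0.3060 * log2(0.3060)
= -(-0.3657) - (-0.5228)
= 0.8885

0.8885


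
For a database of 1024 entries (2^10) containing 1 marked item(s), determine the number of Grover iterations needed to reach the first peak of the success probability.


After j Grover iterations the success probability is P(j) = sin^2((2j+1)*theta), where sin(theta) = sqrt(k/N).
N = 2^10 = 1024, k = 1
sin(theta) = sqrt(k/N) = 0.03125
theta = arcsin(sqrt(k/N)) = 0.0312550885 rad
P(j) reaches its first maximum when (2j+1)*theta is as close as possible to pi/2, i.e. j = round(pi/(4*theta) - 1/2).
pi/(4*theta) - 1/2 = 24.6286
(For comparison, the common estimate pi/4 * sqrt(N/k) = 25.1327; the exact maximiser is used here.)
Optimal iterations = 25

25


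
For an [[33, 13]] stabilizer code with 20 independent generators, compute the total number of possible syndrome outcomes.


Each stabilizer generator gives a binary (+1 or -1) measurement outcome.
With 20 independent generators:
Total syndromes = 2^20
= 1048576

1048576


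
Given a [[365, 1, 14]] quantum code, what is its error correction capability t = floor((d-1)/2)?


Code parameters: [[365, 1, 14]], distance d = 14.
Number of correctable errors = floor((d-1)/2)
= floor((14 - 1)/2)
= floor(13/2)
= 6

6


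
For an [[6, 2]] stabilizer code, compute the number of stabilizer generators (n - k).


For an [[n,k]] stabilizer code:
Number of stabilizer generators = n - k
= 6 - 2
= 4

4


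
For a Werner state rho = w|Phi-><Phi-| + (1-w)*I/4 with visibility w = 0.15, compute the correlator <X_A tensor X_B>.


|Phi-> = (|00> - |11>)/sqrt(2)
For the pure Bell state, <X_A X_B> = -1 (Bell-state Pauli correlator).
The maximally-mixed part I/4 has tr(I/4 * P tensor P) = 0 for any traceless Pauli P.
So <X_A X_B>_rho = w * (-1) + (1 - w) * 0
= 0.15 * (-1)
= -0.1500

-0.1500


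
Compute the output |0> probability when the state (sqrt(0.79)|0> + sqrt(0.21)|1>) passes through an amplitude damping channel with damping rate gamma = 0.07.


For amplitude damping with parameter gamma on state sqrt(a)|0> + sqrt(b)|1>:
alpha^2 = 0.79, beta^2 = 0.21
P(|0>) = alpha^2 + gamma * beta^2
= 0.79 + 0.07 * 0.21
= 0.79 + 0.0147
= 0.8047

0.8047


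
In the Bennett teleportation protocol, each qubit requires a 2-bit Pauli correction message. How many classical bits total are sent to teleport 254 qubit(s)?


Quantum teleportation requires 2 classical bits per qubit teleported.
254 qubit(s) -> 2 * 254 = 508 classical bits

508


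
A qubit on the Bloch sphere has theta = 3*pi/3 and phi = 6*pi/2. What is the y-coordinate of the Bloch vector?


theta = 3.1416, phi = 9.4248
r_y = sin(theta)*sin(phi) = 0.0000 * 0.0000
r_y = 0.0000

0.0000


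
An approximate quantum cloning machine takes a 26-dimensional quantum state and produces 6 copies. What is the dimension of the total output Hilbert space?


Output space = H^(tensor 6) where dim(H) = 26
dim = 26^6
= 676 (after 2 factors)
= 17576 (after 3 factors)
= 456976 (after 4 factors)
= 11881376 (after 5 factors)
= 308915776 (after 6 factors)
= 308915776

308915776


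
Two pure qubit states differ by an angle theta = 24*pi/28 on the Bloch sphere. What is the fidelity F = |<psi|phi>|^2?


For states separated by angle theta on Bloch sphere:
F = cos^2(theta/2)
theta = 24*pi/28 = 2.6928
theta/2 = 1.3464
cos(theta/2) = 0.2225
F = 0.0495

0.0495


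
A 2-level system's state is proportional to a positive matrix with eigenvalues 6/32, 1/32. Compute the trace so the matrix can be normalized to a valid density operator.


tr(M) = sum of eigenvalues
= 6/32 + 1/32
= 7/32
= 0.2188

0.2188


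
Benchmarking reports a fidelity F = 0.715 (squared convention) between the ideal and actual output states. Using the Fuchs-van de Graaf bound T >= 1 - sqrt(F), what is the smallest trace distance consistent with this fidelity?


Fuchs-van de Graaf (squared-fidelity convention): 1 - sqrt(F) <= T <= sqrt(1 - F).
Lower bound: T >= 1 - sqrt(F)
sqrt(F) = sqrt(0.715) = 0.8456
T >= 1 - 0.8456
T >= 0.1544

0.1544


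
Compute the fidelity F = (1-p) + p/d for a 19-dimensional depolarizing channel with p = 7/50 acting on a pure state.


F = (1-p) + p/d
= (1 - 0.1400) + 0.1400/19
= 0.8600 + 0.0074
= 0.8674

0.8674


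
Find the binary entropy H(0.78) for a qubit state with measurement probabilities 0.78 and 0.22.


S = -p*log2(p) - (1-p)*log2(1-p)
p = 0.7800, 1-p = 0.2200
= -0.7800 * log2(0.7800) - 0.2200 * log2(0.2200)
= -(-0.2796) - (-0.4806)
= 0.7602

0.7602


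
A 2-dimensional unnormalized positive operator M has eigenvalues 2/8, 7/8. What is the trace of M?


tr(M) = sum of eigenvalues
= 2/8 + 7/8
= 9/8
= 1.1250

1.1250


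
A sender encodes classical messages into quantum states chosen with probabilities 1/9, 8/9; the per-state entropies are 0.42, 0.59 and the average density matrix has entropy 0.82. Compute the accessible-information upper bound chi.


chi = S(rho) - sum_i p_i * S(rho_i)
Weighted entropy = 1/9 * 0.42 + 8/9 * 0.59
= 0.5711
chi = 0.82 - 0.5711
= 0.2489

0.2489


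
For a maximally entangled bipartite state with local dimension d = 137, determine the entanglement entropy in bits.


For a maximally entangled state in d x d:
S = log2(d) = log2(137)
= 7.0980

7.0980


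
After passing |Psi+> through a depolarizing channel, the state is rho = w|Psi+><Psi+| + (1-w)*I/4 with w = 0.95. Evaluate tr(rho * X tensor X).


|Psi+> = (|01> + |10>)/sqrt(2)
For the pure Bell state, <X_A X_B> = +1 (Bell-state Pauli correlator).
The maximally-mixed part I/4 has tr(I/4 * P tensor P) = 0 for any traceless Pauli P.
So <X_A X_B>_rho = w * (+1) + (1 - w) * 0
= 0.95 * (+1)
= 0.9500

0.9500


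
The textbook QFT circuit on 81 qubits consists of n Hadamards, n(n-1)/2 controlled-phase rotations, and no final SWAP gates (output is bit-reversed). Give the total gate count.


Hadamard gates: 81
Controlled rotations: n*(n-1)/2 = 81*80/2 = 3240
SWAP gates: 0 (omitted)
Total = 81 + 3240
= 3321

3321


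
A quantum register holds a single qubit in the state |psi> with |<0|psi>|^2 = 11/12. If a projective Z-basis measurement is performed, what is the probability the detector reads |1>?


|alpha|^2 = 11/12 = 0.9167
|beta|^2 = 1 - 11/12 = 1/12 = 0.0833
P(|1>) = |beta|^2 = 0.0833

0.0833


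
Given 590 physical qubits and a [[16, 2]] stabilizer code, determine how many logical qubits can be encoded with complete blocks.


Each code block uses 16 physical qubits for 2 logical qubit(s).
Number of complete blocks = floor(590 / 16) = 36
Logical qubits = 36 * 2
= 72

72


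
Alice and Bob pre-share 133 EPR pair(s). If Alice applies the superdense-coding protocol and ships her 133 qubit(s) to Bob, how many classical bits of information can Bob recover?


Superdense coding allows 2 classical bits per shared entangled pair.
133 pair(s) -> 2 * 133 = 266 classical bits

266


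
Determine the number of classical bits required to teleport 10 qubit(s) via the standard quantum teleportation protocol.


Quantum teleportation requires 2 classical bits per qubit teleported.
10 qubit(s) -> 2 * 10 = 20 classical bits

20


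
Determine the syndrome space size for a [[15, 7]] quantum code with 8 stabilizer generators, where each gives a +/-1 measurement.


Each stabilizer generator gives a binary (+1 or -1) measurement outcome.
With 8 independent generators:
Total syndromes = 2^8
= 256

256


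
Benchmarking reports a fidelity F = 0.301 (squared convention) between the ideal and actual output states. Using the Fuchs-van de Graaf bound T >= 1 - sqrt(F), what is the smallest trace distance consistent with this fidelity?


Fuchs-van de Graaf (squared-fidelity convention): 1 - sqrt(F) <= T <= sqrt(1 - F).
Lower bound: T >= 1 - sqrt(F)
sqrt(F) = sqrt(0.301) = 0.5486
T >= 1 - 0.5486
T >= 0.4514

0.4514


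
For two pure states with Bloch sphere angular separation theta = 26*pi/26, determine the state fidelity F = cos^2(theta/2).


For states separated by angle theta on Bloch sphere:
F = cos^2(theta/2)
theta = 26*pi/26 = 3.1416
theta/2 = 1.5708
cos(theta/2) = 0.0000
F = 0.0000

0.0000


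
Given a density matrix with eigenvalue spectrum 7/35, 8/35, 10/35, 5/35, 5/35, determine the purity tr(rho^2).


tr(rho^2) = sum of eigenvalues squared
= (7/35)^2 + (8/35)^2 + (10/35)^2 + (5/35)^2 + (5/35)^2
= (49 + 64 + 100 + 25 + 25) / 1225
= 263/1225
= 0.2147

0.2147


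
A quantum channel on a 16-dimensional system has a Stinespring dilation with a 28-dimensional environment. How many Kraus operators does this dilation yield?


Tracing out the environment in an orthonormal basis {|i>_E} gives Kraus operators K_i = <i|_E U |0>_E.
Number of Kraus operators = dim(H_env) = d_env
= 28

28


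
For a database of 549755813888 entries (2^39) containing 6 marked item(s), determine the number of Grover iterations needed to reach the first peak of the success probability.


After j Grover iterations the success probability is P(j) = sin^2((2j+1)*theta), where sin(theta) = sqrt(k/N).
N = 2^39 = 549755813888, k = 6
sin(theta) = sqrt(k/N) = 3.30362474e-06
theta = arcsin(sqrt(k/N)) = 3.30362474e-06 rad
P(j) reaches its first maximum when (2j+1)*theta is as close as possible to pi/2, i.e. j = round(pi/(4*theta) - 1/2).
pi/(4*theta) - 1/2 = 237737.8103
(For comparison, the common estimate pi/4 * sqrt(N/k) = 237738.3103; the exact maximiser is used here.)
Optimal iterations = 237738

237738


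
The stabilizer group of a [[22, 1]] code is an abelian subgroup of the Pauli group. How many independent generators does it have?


For an [[n,k]] stabilizer code:
Number of stabilizer generators = n - k
= 22 - 1
= 21

21


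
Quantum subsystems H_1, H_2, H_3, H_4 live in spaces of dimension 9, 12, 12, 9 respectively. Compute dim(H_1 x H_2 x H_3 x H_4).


dim(H_1 x H_2 x H_3 x H_4) = 9 * 12 * 12 * 9
= 108 * 12 * 9
= 1296 * 9
= 11664

11664


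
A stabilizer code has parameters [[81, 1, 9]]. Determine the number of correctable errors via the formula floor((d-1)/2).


Code parameters: [[81, 1, 9]], distance d = 9.
Number of correctable errors = floor((d-1)/2)
= floor((9 - 1)/2)
= floor(8/2)
= 4

4


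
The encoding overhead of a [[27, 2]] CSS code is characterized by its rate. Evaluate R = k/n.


Code rate R = k/n
= 2/27
= 0.0741

0.0741


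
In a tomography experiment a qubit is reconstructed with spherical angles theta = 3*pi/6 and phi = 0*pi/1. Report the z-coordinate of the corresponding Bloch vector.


theta = 1.5708, phi = 0.0000
r_z = cos(theta) = 0.0000

0.0000


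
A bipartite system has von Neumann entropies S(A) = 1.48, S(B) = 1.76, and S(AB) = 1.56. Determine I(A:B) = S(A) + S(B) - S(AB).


I(A:B) = S(A) + S(B) - S(AB)
= 1.48 + 1.76 - 1.56
= 1.6800

1.6800


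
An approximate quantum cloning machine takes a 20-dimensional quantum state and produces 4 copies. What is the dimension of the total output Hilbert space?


Output space = H^(tensor 4) where dim(H) = 20
dim = 20^4
= 400 (after 2 factors)
= 8000 (after 3 factors)
= 160000 (after 4 factors)
= 160000

160000


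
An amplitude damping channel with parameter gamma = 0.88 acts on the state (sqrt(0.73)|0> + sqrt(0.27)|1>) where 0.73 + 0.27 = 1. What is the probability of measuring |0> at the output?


For amplitude damping with parameter gamma on state sqrt(a)|0> + sqrt(b)|1>:
alpha^2 = 0.73, beta^2 = 0.27
P(|0>) = alpha^2 + gamma * beta^2
= 0.73 + 0.88 * 0.27
= 0.73 + 0.2376
= 0.9676

0.9676


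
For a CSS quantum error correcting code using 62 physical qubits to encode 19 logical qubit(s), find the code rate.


Code rate R = k/n
= 19/62
= 0.3065

0.3065


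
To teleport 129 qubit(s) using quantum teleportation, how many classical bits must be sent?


Quantum teleportation requires 2 classical bits per qubit teleported.
129 qubit(s) -> 2 * 129 = 258 classical bits

258


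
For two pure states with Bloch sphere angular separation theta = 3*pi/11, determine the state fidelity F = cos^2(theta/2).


For states separated by angle theta on Bloch sphere:
F = cos^2(theta/2)
theta = 3*pi/11 = 0.8568
theta/2 = 0.4284
cos(theta/2) = 0.9096
F = 0.8274

0.8274


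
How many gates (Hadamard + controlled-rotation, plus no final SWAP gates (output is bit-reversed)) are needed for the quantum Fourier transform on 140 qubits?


Hadamard gates: 140
Controlled rotations: n*(n-1)/2 = 140*139/2 = 9730
SWAP gates: 0 (omitted)
Total = 140 + 9730
= 9870

9870


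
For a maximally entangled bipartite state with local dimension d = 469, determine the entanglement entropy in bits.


For a maximally entangled state in d x d:
S = log2(d) = log2(469)
= 8.8734

8.8734


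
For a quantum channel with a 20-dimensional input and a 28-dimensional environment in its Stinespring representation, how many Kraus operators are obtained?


Tracing out the environment in an orthonormal basis {|i>_E} gives Kraus operators K_i = <i|_E U |0>_E.
Number of Kraus operators = dim(H_env) = d_env
= 28

28


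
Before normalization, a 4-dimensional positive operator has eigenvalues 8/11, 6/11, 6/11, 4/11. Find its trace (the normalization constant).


tr(M) = sum of eigenvalues
= 8/11 + 6/11 + 6/11 + 4/11
= 24/11
= 2.1818

2.1818


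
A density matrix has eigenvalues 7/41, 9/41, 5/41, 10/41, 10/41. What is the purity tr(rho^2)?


tr(rho^2) = sum of eigenvalues squared
= (7/41)^2 + (9/41)^2 + (5/41)^2 + (10/41)^2 + (10/41)^2
= (49 + 81 + 25 + 100 + 100) / 1681
= 355/1681
= 0.2112

0.2112


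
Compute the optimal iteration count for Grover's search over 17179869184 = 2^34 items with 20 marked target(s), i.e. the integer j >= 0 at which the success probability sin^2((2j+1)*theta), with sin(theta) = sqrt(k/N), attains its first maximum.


After j Grover iterations the success probability is P(j) = sin^2((2j+1)*theta), where sin(theta) = sqrt(k/N).
N = 2^34 = 17179869184, k = 20
sin(theta) = sqrt(k/N) = 3.41196896e-05
theta = arcsin(sqrt(k/N)) = 3.41196896e-05 rad
P(j) reaches its first maximum when (2j+1)*theta is as close as possible to pi/2, i.e. j = round(pi/(4*theta) - 1/2).
pi/(4*theta) - 1/2 = 23018.4129
(For comparison, the common estimate pi/4 * sqrt(N/k) = 23018.9129; the exact maximiser is used here.)
Optimal iterations = 23018

23018


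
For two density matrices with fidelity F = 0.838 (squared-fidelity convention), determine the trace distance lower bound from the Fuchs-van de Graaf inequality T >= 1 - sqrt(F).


Fuchs-van de Graaf (squared-fidelity convention): 1 - sqrt(F) <= T <= sqrt(1 - F).
Lower bound: T >= 1 - sqrt(F)
sqrt(F) = sqrt(0.838) = 0.9154
T >= 1 - 0.9154
T >= 0.0846

0.0846


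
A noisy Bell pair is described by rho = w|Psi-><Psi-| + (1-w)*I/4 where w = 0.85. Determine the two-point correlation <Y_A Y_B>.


|Psi-> = (|01> - |10>)/sqrt(2)
For the pure Bell state, <Y_A Y_B> = -1 (Bell-state Pauli correlator).
The maximally-mixed part I/4 has tr(I/4 * P tensor P) = 0 for any traceless Pauli P.
So <Y_A Y_B>_rho = w * (-1) + (1 - w) * 0
= 0.85 * (-1)
= -0.8500

-0.8500


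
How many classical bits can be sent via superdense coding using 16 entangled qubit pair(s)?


Superdense coding allows 2 classical bits per shared entangled pair.
16 pair(s) -> 2 * 16 = 32 classical bits

32


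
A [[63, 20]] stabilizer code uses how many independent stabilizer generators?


For an [[n,k]] stabilizer code:
Number of stabilizer generators = n - k
= 63 - 20
= 43

43


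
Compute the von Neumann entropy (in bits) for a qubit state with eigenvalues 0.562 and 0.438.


S = -p*log2(p) - (1-p)*log2(1-p)
p = 0.5620, 1-p = 0.4380
= -0.5620 * log2(0.5620) - 0.4380 * log2(0.4380)
= -(-0.4672) - (-0.5217)
= 0.9889

0.9889


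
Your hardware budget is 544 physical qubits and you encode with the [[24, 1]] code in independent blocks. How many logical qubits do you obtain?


Each code block uses 24 physical qubits for 1 logical qubit(s).
Number of complete blocks = floor(544 / 24) = 22
Logical qubits = 22 * 1
= 22

22


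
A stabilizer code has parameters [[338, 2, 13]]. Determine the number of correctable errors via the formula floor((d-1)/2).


Code parameters: [[338, 2, 13]], distance d = 13.
Number of correctable errors = floor((d-1)/2)
= floor((13 - 1)/2)
= floor(12/2)
= 6

6


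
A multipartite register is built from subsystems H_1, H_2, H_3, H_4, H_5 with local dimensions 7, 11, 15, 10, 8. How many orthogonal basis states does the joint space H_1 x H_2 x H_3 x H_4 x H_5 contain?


dim(H_1 x H_2 x H_3 x H_4 x H_5) = 7 * 11 * 15 * 10 * 8
= 77 * 15 * 10 * 8
= 1155 * 10 * 8
= 11550 * 8
= 92400

92400


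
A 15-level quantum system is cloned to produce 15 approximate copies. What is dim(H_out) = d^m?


Output space = H^(tensor 15) where dim(H) = 15
dim = 15^15
= 225 (after 2 factors)
= 3375 (after 3 factors)
= 50625 (after 4 factors)
= 759375 (after 5 factors)
= 11390625 (after 6 factors)
= 170859375 (after 7 factors)
= 2562890625 (after 8 factors)
= 38443359375 (after 9 factors)
= 576650390625 (after 10 factors)
= 8649755859375 (after 11 factors)
= 129746337890625 (after 12 factors)
= 1946195068359375 (after 13 factors)
= 29192926025390625 (after 14 factors)
= 437893890380859375 (after 15 factors)
= 437893890380859375

437893890380859375


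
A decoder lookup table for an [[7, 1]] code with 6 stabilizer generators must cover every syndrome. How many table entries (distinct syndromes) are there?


Each stabilizer generator gives a binary (+1 or -1) measurement outcome.
With 6 independent generators:
Total syndromes = 2^6
= 64

64


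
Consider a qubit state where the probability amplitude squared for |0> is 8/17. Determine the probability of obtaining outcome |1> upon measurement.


|alpha|^2 = 8/17 = 0.4706
|beta|^2 = 1 - 8/17 = 9/17 = 0.5294
P(|1>) = |beta|^2 = 0.5294

0.5294


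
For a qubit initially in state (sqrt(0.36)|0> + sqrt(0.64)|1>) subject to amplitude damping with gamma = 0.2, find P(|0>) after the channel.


For amplitude damping with parameter gamma on state sqrt(a)|0> + sqrt(b)|1>:
alpha^2 = 0.36, beta^2 = 0.64
P(|0>) = alpha^2 + gamma * beta^2
= 0.36 + 0.2 * 0.64
= 0.36 + 0.1280
= 0.4880

0.4880


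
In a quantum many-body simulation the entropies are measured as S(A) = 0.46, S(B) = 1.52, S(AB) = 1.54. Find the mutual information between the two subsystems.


I(A:B) = S(A) + S(B) - S(AB)
= 0.46 + 1.52 - 1.54
= 0.4400

0.4400


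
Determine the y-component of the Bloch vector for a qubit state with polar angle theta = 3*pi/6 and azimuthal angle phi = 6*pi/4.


theta = 1.5708, phi = 4.7124
r_y = sin(theta)*sin(phi) = 1.0000 * -1.0000
r_y = -1.0000

-1.0000


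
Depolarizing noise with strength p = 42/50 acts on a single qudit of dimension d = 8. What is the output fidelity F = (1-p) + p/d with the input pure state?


F = (1-p) + p/d
= (1 - 0.8400) + 0.8400/8
= 0.1600 + 0.1050
= 0.2650

0.2650


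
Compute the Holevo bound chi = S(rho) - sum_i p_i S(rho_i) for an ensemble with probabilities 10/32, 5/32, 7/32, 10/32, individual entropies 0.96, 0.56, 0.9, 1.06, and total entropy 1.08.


chi = S(rho) - sum_i p_i * S(rho_i)
Weighted entropy = 10/32 * 0.96 + 5/32 * 0.56 + 7/32 * 0.9 + 10/32 * 1.06
= 0.9156
chi = 1.08 - 0.9156
= 0.1644

0.1644


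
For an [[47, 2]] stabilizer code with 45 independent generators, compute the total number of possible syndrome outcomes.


Each stabilizer generator gives a binary (+1 or -1) measurement outcome.
With 45 independent generators:
Total syndromes = 2^45
= 35184372088832

35184372088832


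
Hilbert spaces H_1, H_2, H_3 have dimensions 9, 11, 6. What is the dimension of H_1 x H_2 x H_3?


dim(H_1 x H_2 x H_3) = 9 * 11 * 6
= 99 * 6
= 594

594


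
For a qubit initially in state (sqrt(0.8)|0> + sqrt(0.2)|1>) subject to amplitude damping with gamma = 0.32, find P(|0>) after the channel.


For amplitude damping with parameter gamma on state sqrt(a)|0> + sqrt(b)|1>:
alpha^2 = 0.8, beta^2 = 0.2
P(|0>) = alpha^2 + gamma * beta^2
= 0.8 + 0.32 * 0.2
= 0.8 + 0.0640
= 0.8640

0.8640


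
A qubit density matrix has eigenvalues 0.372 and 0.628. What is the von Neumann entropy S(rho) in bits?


S = -p*log2(p) - (1-p)*log2(1-p)
p = 0.3720, 1-p = 0.6280
= -0.3720 * log2(0.3720) - 0.6280 * log2(0.6280)
= -(-0.5307) - (-0.4215)
= 0.9522

0.9522


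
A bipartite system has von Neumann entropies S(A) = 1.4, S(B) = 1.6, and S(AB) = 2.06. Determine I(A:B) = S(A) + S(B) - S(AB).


I(A:B) = S(A) + S(B) - S(AB)
= 1.4 + 1.6 - 2.06
= 0.9400

0.9400


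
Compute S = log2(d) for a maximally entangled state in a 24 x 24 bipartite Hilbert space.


For a maximally entangled state in d x d:
S = log2(d) = log2(24)
= 4.5850

4.5850


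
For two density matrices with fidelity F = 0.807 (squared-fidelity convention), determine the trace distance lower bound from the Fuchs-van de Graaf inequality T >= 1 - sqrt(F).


Fuchs-van de Graaf (squared-fidelity convention): 1 - sqrt(F) <= T <= sqrt(1 - F).
Lower bound: T >= 1 - sqrt(F)
sqrt(F) = sqrt(0.807) = 0.8983
T >= 1 - 0.8983
T >= 0.1017

0.1017


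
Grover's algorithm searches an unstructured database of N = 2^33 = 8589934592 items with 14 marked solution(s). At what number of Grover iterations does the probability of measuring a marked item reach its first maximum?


After j Grover iterations the success probability is P(j) = sin^2((2j+1)*theta), where sin(theta) = sqrt(k/N).
N = 2^33 = 8589934592, k = 14
sin(theta) = sqrt(k/N) = 4.037096117e-05
theta = arcsin(sqrt(k/N)) = 4.037096118e-05 rad
P(j) reaches its first maximum when (2j+1)*theta is as close as possible to pi/2, i.e. j = round(pi/(4*theta) - 1/2).
pi/(4*theta) - 1/2 = 19454.0322
(For comparison, the common estimate pi/4 * sqrt(N/k) = 19454.5322; the exact maximiser is used here.)
Optimal iterations = 19454

19454


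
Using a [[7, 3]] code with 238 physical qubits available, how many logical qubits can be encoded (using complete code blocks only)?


Each code block uses 7 physical qubits for 3 logical qubit(s).
Number of complete blocks = floor(238 / 7) = 34
Logical qubits = 34 * 3
= 102

102


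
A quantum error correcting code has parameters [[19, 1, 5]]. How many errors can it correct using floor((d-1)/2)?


Code parameters: [[19, 1, 5]], distance d = 5.
Number of correctable errors = floor((d-1)/2)
= floor((5 - 1)/2)
= floor(4/2)
= 2

2


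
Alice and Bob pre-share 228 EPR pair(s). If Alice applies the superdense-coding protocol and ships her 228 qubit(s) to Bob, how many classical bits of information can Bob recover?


Superdense coding allows 2 classical bits per shared entangled pair.
228 pair(s) -> 2 * 228 = 456 classical bits

456


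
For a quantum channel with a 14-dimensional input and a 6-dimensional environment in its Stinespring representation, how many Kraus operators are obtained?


Tracing out the environment in an orthonormal basis {|i>_E} gives Kraus operators K_i = <i|_E U |0>_E.
Number of Kraus operators = dim(H_env) = d_env
= 6

6


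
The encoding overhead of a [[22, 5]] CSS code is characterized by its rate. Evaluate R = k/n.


Code rate R = k/n
= 5/22
= 0.2273

0.2273


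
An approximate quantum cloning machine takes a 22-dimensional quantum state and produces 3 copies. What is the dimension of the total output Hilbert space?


Output space = H^(tensor 3) where dim(H) = 22
dim = 22^3
= 484 (after 2 factors)
= 10648 (after 3 factors)
= 10648

10648


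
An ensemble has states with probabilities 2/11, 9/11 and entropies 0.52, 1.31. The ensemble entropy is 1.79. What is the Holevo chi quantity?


chi = S(rho) - sum_i p_i * S(rho_i)
Weighted entropy = 2/11 * 0.52 + 9/11 * 1.31
= 1.1664
chi = 1.79 - 1.1664
= 0.6236

0.6236


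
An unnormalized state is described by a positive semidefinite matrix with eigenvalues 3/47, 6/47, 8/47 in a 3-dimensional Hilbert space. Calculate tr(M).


tr(M) = sum of eigenvalues
= 3/47 + 6/47 + 8/47
= 17/47
= 0.3617

0.3617


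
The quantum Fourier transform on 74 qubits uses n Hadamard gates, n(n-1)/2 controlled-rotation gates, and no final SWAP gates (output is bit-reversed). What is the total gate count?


Hadamard gates: 74
Controlled rotations: n*(n-1)/2 = 74*73/2 = 2701
SWAP gates: 0 (omitted)
Total = 74 + 2701
= 2775

2775


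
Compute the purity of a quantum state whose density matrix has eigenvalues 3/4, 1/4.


tr(rho^2) = sum of eigenvalues squared
= (3/4)^2 + (1/4)^2
= (9 + 1) / 16
= 10/16
= 0.6250

0.6250


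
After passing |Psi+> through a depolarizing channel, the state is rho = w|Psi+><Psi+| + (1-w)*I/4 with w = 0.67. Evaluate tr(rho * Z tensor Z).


|Psi+> = (|01> + |10>)/sqrt(2)
For the pure Bell state, <Z_A Z_B> = -1 (Bell-state Pauli correlator).
The maximally-mixed part I/4 has tr(I/4 * P tensor P) = 0 for any traceless Pauli P.
So <Z_A Z_B>_rho = w * (-1) + (1 - w) * 0
= 0.67 * (-1)
= -0.6700

-0.6700


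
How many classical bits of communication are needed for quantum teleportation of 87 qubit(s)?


Quantum teleportation requires 2 classical bits per qubit teleported.
87 qubit(s) -> 2 * 87 = 174 classical bits

174


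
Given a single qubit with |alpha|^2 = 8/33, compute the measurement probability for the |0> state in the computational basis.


|alpha|^2 = 8/33 = 0.2424
|beta|^2 = 1 - 8/33 = 25/33 = 0.7576
P(|0>) = |alpha|^2 = 0.2424

0.2424


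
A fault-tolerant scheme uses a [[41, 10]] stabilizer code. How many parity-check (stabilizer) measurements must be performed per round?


For an [[n,k]] stabilizer code:
Number of stabilizer generators = n - k
= 41 - 10
= 31

31


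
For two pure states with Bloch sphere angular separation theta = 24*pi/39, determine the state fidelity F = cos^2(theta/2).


For states separated by angle theta on Bloch sphere:
F = cos^2(theta/2)
theta = 24*pi/39 = 1.9333
theta/2 = 0.9666
cos(theta/2) = 0.5681
F = 0.3227

0.3227


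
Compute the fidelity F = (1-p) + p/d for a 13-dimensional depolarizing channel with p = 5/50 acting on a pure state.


F = (1-p) + p/d
= (1 - 0.1000) + 0.1000/13
= 0.9000 + 0.0077
= 0.9077

0.9077


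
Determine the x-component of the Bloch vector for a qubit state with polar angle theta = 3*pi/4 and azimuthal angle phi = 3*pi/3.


theta = 2.3562, phi = 3.1416
r_x = sin(theta)*cos(phi) = 0.7071 * -1.0000
r_x = -0.7071

-0.7071


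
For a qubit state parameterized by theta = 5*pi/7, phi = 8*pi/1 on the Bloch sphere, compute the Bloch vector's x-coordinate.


theta = 2.2440, phi = 25.1327
r_x = sin(theta)*cos(phi) = 0.7818 * 1.0000
r_x = 0.7818

0.7818


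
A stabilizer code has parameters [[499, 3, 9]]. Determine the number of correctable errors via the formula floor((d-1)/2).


Code parameters: [[499, 3, 9]], distance d = 9.
Number of correctable errors = floor((d-1)/2)
= floor((9 - 1)/2)
= floor(8/2)
= 4

4


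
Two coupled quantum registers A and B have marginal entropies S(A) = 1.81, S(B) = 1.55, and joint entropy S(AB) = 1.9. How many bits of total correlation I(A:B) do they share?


I(A:B) = S(A) + S(B) - S(AB)
= 1.81 + 1.55 - 1.9
= 1.4600

1.4600


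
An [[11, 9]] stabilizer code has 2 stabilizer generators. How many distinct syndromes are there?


Each stabilizer generator gives a binary (+1 or -1) measurement outcome.
With 2 independent generators:
Total syndromes = 2^2
= 4

4


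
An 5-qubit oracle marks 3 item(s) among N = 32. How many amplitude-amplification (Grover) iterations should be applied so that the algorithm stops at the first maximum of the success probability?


After j Grover iterations the success probability is P(j) = sin^2((2j+1)*theta), where sin(theta) = sqrt(k/N).
N = 2^5 = 32, k = 3
sin(theta) = sqrt(k/N) = 0.3061862178
theta = arcsin(sqrt(k/N)) = 0.3111842443 rad
P(j) reaches its first maximum when (2j+1)*theta is as close as possible to pi/2, i.e. j = round(pi/(4*theta) - 1/2).
pi/(4*theta) - 1/2 = 2.0239
(For comparison, the common estimate pi/4 * sqrt(N/k) = 2.5651; the exact maximiser is used here.)
Optimal iterations = 2

2


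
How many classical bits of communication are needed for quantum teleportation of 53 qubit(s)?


Quantum teleportation requires 2 classical bits per qubit teleported.
53 qubit(s) -> 2 * 53 = 106 classical bits

106


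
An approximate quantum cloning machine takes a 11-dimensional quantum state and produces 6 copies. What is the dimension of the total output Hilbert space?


Output space = H^(tensor 6) where dim(H) = 11
dim = 11^6
= 121 (after 2 factors)
= 1331 (after 3 factors)
= 14641 (after 4 factors)
= 161051 (after 5 factors)
= 1771561 (after 6 factors)
= 1771561

1771561


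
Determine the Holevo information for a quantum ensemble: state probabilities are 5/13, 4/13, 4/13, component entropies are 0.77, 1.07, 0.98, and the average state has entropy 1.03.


chi = S(rho) - sum_i p_i * S(rho_i)
Weighted entropy = 5/13 * 0.77 + 4/13 * 1.07 + 4/13 * 0.98
= 0.9269
chi = 1.03 - 0.9269
= 0.1031

0.1031


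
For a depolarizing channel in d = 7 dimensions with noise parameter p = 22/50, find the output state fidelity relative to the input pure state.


F = (1-p) + p/d
= (1 - 0.4400) + 0.4400/7
= 0.5600 + 0.0629
= 0.6229

0.6229


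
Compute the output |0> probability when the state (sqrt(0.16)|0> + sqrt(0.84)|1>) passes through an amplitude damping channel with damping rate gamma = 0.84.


For amplitude damping with parameter gamma on state sqrt(a)|0> + sqrt(b)|1>:
alpha^2 = 0.16, beta^2 = 0.84
P(|0>) = alpha^2 + gamma * beta^2
= 0.16 + 0.84 * 0.84
= 0.16 + 0.7056
= 0.8656

0.8656


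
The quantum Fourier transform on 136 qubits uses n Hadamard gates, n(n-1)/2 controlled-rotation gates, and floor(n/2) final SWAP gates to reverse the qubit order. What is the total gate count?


Hadamard gates: 136
Controlled rotations: n*(n-1)/2 = 136*135/2 = 9180
SWAP gates: floor(n/2) = floor(136/2) = 68
Total = 136 + 9180 + 68
= 9384

9384


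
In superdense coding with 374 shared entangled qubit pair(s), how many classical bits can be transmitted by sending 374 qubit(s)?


Superdense coding allows 2 classical bits per shared entangled pair.
374 pair(s) -> 2 * 374 = 748 classical bits

748


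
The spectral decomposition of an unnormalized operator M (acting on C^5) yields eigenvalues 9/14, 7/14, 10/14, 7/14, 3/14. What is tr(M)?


tr(M) = sum of eigenvalues
= 9/14 + 7/14 + 10/14 + 7/14 + 3/14
= 36/14
= 2.5714

2.5714


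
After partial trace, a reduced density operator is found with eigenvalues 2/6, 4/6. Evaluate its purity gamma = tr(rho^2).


tr(rho^2) = sum of eigenvalues squared
= (2/6)^2 + (4/6)^2
= (4 + 16) / 36
= 20/36
= 0.5556

0.5556


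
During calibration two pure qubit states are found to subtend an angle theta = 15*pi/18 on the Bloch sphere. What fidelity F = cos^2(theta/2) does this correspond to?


For states separated by angle theta on Bloch sphere:
F = cos^2(theta/2)
theta = 15*pi/18 = 2.6180
theta/2 = 1.3090
cos(theta/2) = 0.2588
F = 0.0670

0.0670


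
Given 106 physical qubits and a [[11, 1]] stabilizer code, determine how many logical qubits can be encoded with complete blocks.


Each code block uses 11 physical qubits for 1 logical qubit(s).
Number of complete blocks = floor(106 / 11) = 9
Logical qubits = 9 * 1
= 9

9


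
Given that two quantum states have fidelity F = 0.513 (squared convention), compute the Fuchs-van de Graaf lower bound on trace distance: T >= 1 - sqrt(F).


Fuchs-van de Graaf (squared-fidelity convention): 1 - sqrt(F) <= T <= sqrt(1 - F).
Lower bound: T >= 1 - sqrt(F)
sqrt(F) = sqrt(0.513) = 0.7162
T >= 1 - 0.7162
T >= 0.2838

0.2838


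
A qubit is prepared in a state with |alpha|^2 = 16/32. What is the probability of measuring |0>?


|alpha|^2 = 16/32 = 0.5000
|beta|^2 = 1 - 16/32 = 16/32 = 0.5000
P(|0>) = |alpha|^2 = 0.5000

0.5000


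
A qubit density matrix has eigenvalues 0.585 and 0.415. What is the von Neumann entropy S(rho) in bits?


S = -p*log2(p) - (1-p)*log2(1-p)
p = 0.5850, 1-p = 0.4150
= -0.5850 * log2(0.5850) - 0.4150 * log2(0.4150)
= -(-0.4525) - (-0.5266)
= 0.9791

0.9791


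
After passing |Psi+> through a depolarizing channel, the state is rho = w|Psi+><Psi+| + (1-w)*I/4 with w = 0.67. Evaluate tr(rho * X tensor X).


|Psi+> = (|01> + |10>)/sqrt(2)
For the pure Bell state, <X_A X_B> = +1 (Bell-state Pauli correlator).
The maximally-mixed part I/4 has tr(I/4 * P tensor P) = 0 for any traceless Pauli P.
So <X_A X_B>_rho = w * (+1) + (1 - w) * 0
= 0.67 * (+1)
= 0.6700

0.6700


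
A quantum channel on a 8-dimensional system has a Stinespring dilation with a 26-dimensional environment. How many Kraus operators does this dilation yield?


Tracing out the environment in an orthonormal basis {|i>_E} gives Kraus operators K_i = <i|_E U |0>_E.
Number of Kraus operators = dim(H_env) = d_env
= 26

26


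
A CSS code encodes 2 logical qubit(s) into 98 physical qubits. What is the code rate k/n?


Code rate R = k/n
= 2/98
= 0.0204

0.0204


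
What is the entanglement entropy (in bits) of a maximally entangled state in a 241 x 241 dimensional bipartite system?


For a maximally entangled state in d x d:
S = log2(d) = log2(241)
= 7.9129

7.9129


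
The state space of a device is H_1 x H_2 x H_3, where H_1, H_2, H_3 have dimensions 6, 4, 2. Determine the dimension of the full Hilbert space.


dim(H_1 x H_2 x H_3) = 6 * 4 * 2
= 24 * 2
= 48

48


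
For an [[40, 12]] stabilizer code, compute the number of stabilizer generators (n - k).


For an [[n,k]] stabilizer code:
Number of stabilizer generators = n - k
= 40 - 12
= 28

28


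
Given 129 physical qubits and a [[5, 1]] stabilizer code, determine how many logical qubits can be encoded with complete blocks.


Each code block uses 5 physical qubits for 1 logical qubit(s).
Number of complete blocks = floor(129 / 5) = 25
Logical qubits = 25 * 1
= 25

25


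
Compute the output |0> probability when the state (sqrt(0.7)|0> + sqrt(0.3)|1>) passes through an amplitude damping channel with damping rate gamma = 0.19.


For amplitude damping with parameter gamma on state sqrt(a)|0> + sqrt(b)|1>:
alpha^2 = 0.7, beta^2 = 0.3
P(|0>) = alpha^2 + gamma * beta^2
= 0.7 + 0.19 * 0.3
= 0.7 + 0.0570
= 0.7570

0.7570


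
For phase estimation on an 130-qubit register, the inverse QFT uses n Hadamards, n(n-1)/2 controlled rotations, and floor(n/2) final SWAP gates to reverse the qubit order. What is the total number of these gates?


Hadamard gates: 130
Controlled rotations: n*(n-1)/2 = 130*129/2 = 8385
SWAP gates: floor(n/2) = floor(130/2) = 65
Total = 130 + 8385 + 65
= 8580

8580


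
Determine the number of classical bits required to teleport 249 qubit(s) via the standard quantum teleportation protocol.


Quantum teleportation requires 2 classical bits per qubit teleported.
249 qubit(s) -> 2 * 249 = 498 classical bits

498


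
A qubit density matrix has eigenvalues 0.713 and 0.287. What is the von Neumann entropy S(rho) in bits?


S = -p*log2(p) - (1-p)*log2(1-p)
p = 0.7130, 1-p = 0.2870
= -0.7130 * log2(0.7130) - 0.2870 * log2(0.2870)
= -(-0.3480) - (-0.5169)
= 0.8648

0.8648


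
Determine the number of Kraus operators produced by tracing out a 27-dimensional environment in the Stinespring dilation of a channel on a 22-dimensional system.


Tracing out the environment in an orthonormal basis {|i>_E} gives Kraus operators K_i = <i|_E U |0>_E.
Number of Kraus operators = dim(H_env) = d_env
= 27

27


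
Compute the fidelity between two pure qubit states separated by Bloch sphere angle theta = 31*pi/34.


For states separated by angle theta on Bloch sphere:
F = cos^2(theta/2)
theta = 31*pi/34 = 2.8644
theta/2 = 1.4322
cos(theta/2) = 0.1382
F = 0.0191

0.0191


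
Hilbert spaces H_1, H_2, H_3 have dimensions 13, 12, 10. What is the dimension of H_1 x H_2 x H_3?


dim(H_1 x H_2 x H_3) = 13 * 12 * 10
= 156 * 10
= 1560

1560


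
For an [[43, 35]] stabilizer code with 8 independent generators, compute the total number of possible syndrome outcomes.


Each stabilizer generator gives a binary (+1 or -1) measurement outcome.
With 8 independent generators:
Total syndromes = 2^8
= 256

256


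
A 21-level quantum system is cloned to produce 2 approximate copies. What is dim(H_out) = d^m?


Output space = H^(tensor 2) where dim(H) = 21
dim = 21^2
= 441

441


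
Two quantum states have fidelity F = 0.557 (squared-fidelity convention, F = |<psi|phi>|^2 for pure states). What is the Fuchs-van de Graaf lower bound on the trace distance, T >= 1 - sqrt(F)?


Fuchs-van de Graaf (squared-fidelity convention): 1 - sqrt(F) <= T <= sqrt(1 - F).
Lower bound: T >= 1 - sqrt(F)
sqrt(F) = sqrt(0.557) = 0.7463
T >= 1 - 0.7463
T >= 0.2537

0.2537


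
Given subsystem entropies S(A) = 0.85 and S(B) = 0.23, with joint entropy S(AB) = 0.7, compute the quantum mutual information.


I(A:B) = S(A) + S(B) - S(AB)
= 0.85 + 0.23 - 0.7
= 0.3800

0.3800


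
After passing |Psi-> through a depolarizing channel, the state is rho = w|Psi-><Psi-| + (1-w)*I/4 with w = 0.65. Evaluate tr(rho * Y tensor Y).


|Psi-> = (|01> - |10>)/sqrt(2)
For the pure Bell state, <Y_A Y_B> = -1 (Bell-state Pauli correlator).
The maximally-mixed part I/4 has tr(I/4 * P tensor P) = 0 for any traceless Pauli P.
So <Y_A Y_B>_rho = w * (-1) + (1 - w) * 0
= 0.65 * (-1)
= -0.6500

-0.6500


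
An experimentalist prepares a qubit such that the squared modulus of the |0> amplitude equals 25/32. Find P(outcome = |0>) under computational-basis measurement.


|alpha|^2 = 25/32 = 0.7812
|beta|^2 = 1 - 25/32 = 7/32 = 0.2188
P(|0>) = |alpha|^2 = 0.7812

0.7812


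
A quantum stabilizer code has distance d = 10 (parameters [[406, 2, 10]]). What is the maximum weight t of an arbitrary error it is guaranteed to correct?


Code parameters: [[406, 2, 10]], distance d = 10.
Number of correctable errors = floor((d-1)/2)
= floor((10 - 1)/2)
= floor(9/2)
= 4

4
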